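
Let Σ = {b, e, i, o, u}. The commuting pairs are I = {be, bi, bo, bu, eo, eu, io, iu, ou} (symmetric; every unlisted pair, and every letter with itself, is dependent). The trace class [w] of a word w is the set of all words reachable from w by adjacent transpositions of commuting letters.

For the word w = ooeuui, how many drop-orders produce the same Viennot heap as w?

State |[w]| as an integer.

90

#0=o has no predecessor
#1=o depends on [0:o]
#2=e has no predecessor
#3=u has no predecessor
#4=u depends on [3:u]
#5=i depends on [2:e]
sources: [0:o, 2:e, 3:u]
N(rest) = Σ N(rest − s) over sources s of rest; N(one piece) = 1:
  size 1 → [1]=1  [4]=1  [5]=1
  size 2 → [0,1]=1  [1,4]=2  [1,5]=2  [2,5]=1  [3,4]=1  [4,5]=2
  size 3 → [0,1,4]=3  [0,1,5]=3  [1,2,5]=3  [1,3,4]=3  [1,4,5]=6  [2,4,5]=3  [3,4,5]=3
  size 4 → [0,1,2,5]=6  [0,1,3,4]=6  [0,1,4,5]=12  [1,2,4,5]=12  [1,3,4,5]=12  [2,3,4,5]=6
  first=0(o) contributes 30
  first=2(e) contributes 30
  first=3(u) contributes 30
|[w]| = 90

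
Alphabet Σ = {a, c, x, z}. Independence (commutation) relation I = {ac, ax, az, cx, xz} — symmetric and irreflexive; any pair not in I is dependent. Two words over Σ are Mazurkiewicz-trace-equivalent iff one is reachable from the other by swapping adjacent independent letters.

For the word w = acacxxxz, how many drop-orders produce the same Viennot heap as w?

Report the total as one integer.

#0=a has no predecessor
#1=c has no predecessor
#2=a depends on [0:a]
#3=c depends on [1:c]
#4=x has no predecessor
#5=x depends on [4:x]
#6=x depends on [5:x]
#7=z depends on [3:c]
sources: [0:a, 1:c, 4:x]
N(rest) = Σ N(rest − s) over sources s of rest; N(one piece) = 1:
  size 1 → [2]=1  [6]=1  [7]=1
  size 2 → [0,2]=1  [2,6]=2  [2,7]=2  [3,7]=1  [5,6]=1  [6,7]=2
  size 3 → [0,2,6]=3  [0,2,7]=3  [1,3,7]=1  [2,3,7]=3  [2,5,6]=3  [2,6,7]=6  [3,6,7]=3  [4,5,6]=1  [5,6,7]=3
  size 4 → [0,2,3,7]=6  [0,2,5,6]=6  [0,2,6,7]=12  [1,2,3,7]=4  [1,3,6,7]=4  [2,3,6,7]=12  [2,4,5,6]=4  [2,5,6,7]=12  [3,5,6,7]=6  [4,5,6,7]=4
  size 5 → [0,1,2,3,7]=10  [0,2,3,6,7]=30  [0,2,4,5,6]=10  [0,2,5,6,7]=30  [1,2,3,6,7]=20  [1,3,5,6,7]=10  [2,3,5,6,7]=30  [2,4,5,6,7]=20  [3,4,5,6,7]=10
  size 6 → [0,1,2,3,6,7]=60  [0,2,3,5,6,7]=90  [0,2,4,5,6,7]=60  [1,2,3,5,6,7]=60  [1,3,4,5,6,7]=20  [2,3,4,5,6,7]=60
  first=0(a) contributes 140
  first=1(c) contributes 210
  first=4(x) contributes 210
|[w]| = 560

560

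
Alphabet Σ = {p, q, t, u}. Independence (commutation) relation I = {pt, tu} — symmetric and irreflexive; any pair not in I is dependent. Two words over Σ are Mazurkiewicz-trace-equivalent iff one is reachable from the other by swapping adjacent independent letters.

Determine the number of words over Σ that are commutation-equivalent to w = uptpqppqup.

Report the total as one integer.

4

0(u) covers ∅
1(p) covers 0:u
2(t) covers ∅
3(p) covers 1:p
4(q) covers 2:t, 3:p
5(p) covers 4:q
6(p) covers 5:p
7(q) covers 6:p
8(u) covers 7:q
9(p) covers 8:u
floor of heap: 0:u, 2:t
completions by unplaced set U, small U first (add the entries for U minus each lowest piece of U):
  |U|=1: {9}:1
  |U|=2: {8,9}:1
  |U|=3: {7,8,9}:1
  |U|=4: {6,7,8,9}:1
  |U|=5: {5,6,7,8,9}:1
  |U|=6: {4,5,6,7,8,9}:1
  |U|=7: {2,4,5,6,7,8,9}:1  {3,4,5,6,7,8,9}:1
  |U|=8: {1,3,4,5,6,7,8,9}:1  {2,3,4,5,6,7,8,9}:2
  start at 0(u): 3
  start at 2(t): 1
sum over floor = 4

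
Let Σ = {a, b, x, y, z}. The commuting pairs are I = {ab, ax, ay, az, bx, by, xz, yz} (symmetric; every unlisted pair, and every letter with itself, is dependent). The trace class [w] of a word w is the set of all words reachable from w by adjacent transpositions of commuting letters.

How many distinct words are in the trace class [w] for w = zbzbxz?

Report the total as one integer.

drop 0:z onto floor
drop 1:b onto {0:z}
drop 2:z onto {1:b}
drop 3:b onto {2:z}
drop 4:x onto floor
drop 5:z onto {3:b}
ground layer = {0:z, 4:x}
drop-orders for the pieces not yet dropped (sum over which currently-grounded one goes next):
  1 to go: {4} 1  {5} 1
  2 to go: {3,5} 1  {4,5} 2
  3 to go: {2,3,5} 1  {3,4,5} 3
  4 to go: {1,2,3,5} 1  {2,3,4,5} 4
  if 0:z drops first: 5 orders
  if 4:x drops first: 1 orders
heap linearizations: 6

6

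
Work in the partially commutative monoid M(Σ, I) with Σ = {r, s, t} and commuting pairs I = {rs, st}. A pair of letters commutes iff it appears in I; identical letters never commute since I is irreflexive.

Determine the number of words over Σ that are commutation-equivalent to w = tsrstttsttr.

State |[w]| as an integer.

piece 0:t — minimal
piece 1:s — minimal
piece 2:r rests on {0:t}
piece 3:s rests on {1:s}
piece 4:t rests on {2:r}
piece 5:t rests on {4:t}
piece 6:t rests on {5:t}
piece 7:s rests on {3:s}
piece 8:t rests on {6:t}
piece 9:t rests on {8:t}
piece 10:r rests on {9:t}
minimal pieces: {0:t, 1:s}
ways to finish when only these pieces remain (= sum over removing one remaining piece with nothing left below it):
  1 left: {7}→1  {10}→1
  2 left: {3,7}→1  {7,10}→2  {9,10}→1
  3 left: {1,3,7}→1  {3,7,10}→3  {7,9,10}→3  {8,9,10}→1
  4 left: {1,3,7,10}→4  {3,7,9,10}→6  {6,8,9,10}→1  {7,8,9,10}→4
  5 left: {1,3,7,9,10}→10  {3,7,8,9,10}→10  {5,6,8,9,10}→1  {6,7,8,9,10}→5
  6 left: {1,3,7,8,9,10}→20  {3,6,7,8,9,10}→15  {4,5,6,8,9,10}→1  {5,6,7,8,9,10}→6
  7 left: {1,3,6,7,8,9,10}→35  {2,4,5,6,8,9,10}→1  {3,5,6,7,8,9,10}→21  {4,5,6,7,8,9,10}→7
  8 left: {0,2,4,5,6,8,9,10}→1  {1,3,5,6,7,8,9,10}→56  {2,4,5,6,7,8,9,10}→8  {3,4,5,6,7,8,9,10}→28
  9 left: {0,2,4,5,6,7,8,9,10}→9  {1,3,4,5,6,7,8,9,10}→84  {2,3,4,5,6,7,8,9,10}→36
  placing 0:t first → 120 extensions
  placing 1:s first → 45 extensions
total linear extensions = 165

165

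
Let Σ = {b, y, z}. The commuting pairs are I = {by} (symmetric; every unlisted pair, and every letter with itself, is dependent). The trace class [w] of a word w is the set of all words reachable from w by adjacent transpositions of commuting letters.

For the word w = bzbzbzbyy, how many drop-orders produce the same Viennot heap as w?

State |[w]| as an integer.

3

0(b) covers ∅
1(z) covers 0:b
2(b) covers 1:z
3(z) covers 2:b
4(b) covers 3:z
5(z) covers 4:b
6(b) covers 5:z
7(y) covers 5:z
8(y) covers 7:y
floor of heap: 0:b
completions by unplaced set U, small U first (add the entries for U minus each lowest piece of U):
  |U|=1: {6}:1  {8}:1
  |U|=2: {6,8}:2  {7,8}:1
  |U|=3: {6,7,8}:3
  |U|=4: {5,6,7,8}:3
  |U|=5: {4,5,6,7,8}:3
  |U|=6: {3,4,5,6,7,8}:3
  |U|=7: {2,3,4,5,6,7,8}:3
  start at 0(b): 3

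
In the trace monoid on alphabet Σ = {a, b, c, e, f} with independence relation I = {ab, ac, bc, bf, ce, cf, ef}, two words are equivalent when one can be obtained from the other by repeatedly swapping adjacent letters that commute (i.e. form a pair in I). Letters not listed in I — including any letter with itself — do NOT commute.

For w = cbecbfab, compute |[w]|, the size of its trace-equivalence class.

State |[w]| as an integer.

336

drop 0:c onto floor
drop 1:b onto floor
drop 2:e onto {1:b}
drop 3:c onto {0:c}
drop 4:b onto {2:e}
drop 5:f onto floor
drop 6:a onto {2:e, 5:f}
drop 7:b onto {4:b}
ground layer = {0:c, 1:b, 5:f}
drop-orders for the pieces not yet dropped (sum over which currently-grounded one goes next):
  1 to go: {3} 1  {6} 1  {7} 1
  2 to go: {0,3} 1  {3,6} 2  {3,7} 2  {4,7} 1  {5,6} 1  {6,7} 2
  3 to go: {0,3,6} 3  {0,3,7} 3  {3,4,7} 3  {3,5,6} 3  {3,6,7} 6  {4,6,7} 3  {5,6,7} 3
  4 to go: {0,3,4,7} 6  {0,3,5,6} 6  {0,3,6,7} 12  {2,4,6,7} 3  {3,4,6,7} 12  {3,5,6,7} 12  {4,5,6,7} 6
  5 to go: {0,3,4,6,7} 30  {0,3,5,6,7} 30  {1,2,4,6,7} 3  {2,3,4,6,7} 15  {2,4,5,6,7} 9  {3,4,5,6,7} 30
  6 to go: {0,2,3,4,6,7} 45  {0,3,4,5,6,7} 90  {1,2,3,4,6,7} 18  {1,2,4,5,6,7} 12  {2,3,4,5,6,7} 54
  if 0:c drops first: 84 orders
  if 1:b drops first: 189 orders
  if 5:f drops first: 63 orders
heap linearizations: 336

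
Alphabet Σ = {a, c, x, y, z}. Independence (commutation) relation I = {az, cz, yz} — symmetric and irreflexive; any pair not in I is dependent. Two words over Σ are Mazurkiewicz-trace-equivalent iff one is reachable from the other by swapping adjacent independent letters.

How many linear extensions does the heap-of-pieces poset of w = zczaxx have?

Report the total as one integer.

6

piece 0:z — minimal
piece 1:c — minimal
piece 2:z rests on {0:z}
piece 3:a rests on {1:c}
piece 4:x rests on {2:z, 3:a}
piece 5:x rests on {4:x}
minimal pieces: {0:z, 1:c}
ways to finish when only these pieces remain (= sum over removing one remaining piece with nothing left below it):
  1 left: {5}→1
  2 left: {4,5}→1
  3 left: {2,4,5}→1  {3,4,5}→1
  4 left: {0,2,4,5}→1  {1,3,4,5}→1  {2,3,4,5}→2
  placing 0:z first → 3 extensions
  placing 1:c first → 3 extensions
total linear extensions = 6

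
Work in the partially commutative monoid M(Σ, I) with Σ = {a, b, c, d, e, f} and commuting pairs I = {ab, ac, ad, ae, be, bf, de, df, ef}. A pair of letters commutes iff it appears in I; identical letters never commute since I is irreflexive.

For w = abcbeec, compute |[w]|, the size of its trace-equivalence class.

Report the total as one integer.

piece 0:a — minimal
piece 1:b — minimal
piece 2:c rests on {1:b}
piece 3:b rests on {2:c}
piece 4:e rests on {2:c}
piece 5:e rests on {4:e}
piece 6:c rests on {3:b, 5:e}
minimal pieces: {0:a, 1:b}
ways to finish when only these pieces remain (= sum over removing one remaining piece with nothing left below it):
  1 left: {0}→1  {6}→1
  2 left: {0,6}→2  {3,6}→1  {5,6}→1
  3 left: {0,3,6}→3  {0,5,6}→3  {3,5,6}→2  {4,5,6}→1
  4 left: {0,3,5,6}→8  {0,4,5,6}→4  {3,4,5,6}→3
  5 left: {0,3,4,5,6}→15  {2,3,4,5,6}→3
  placing 0:a first → 3 extensions
  placing 1:b first → 18 extensions
total linear extensions = 21

21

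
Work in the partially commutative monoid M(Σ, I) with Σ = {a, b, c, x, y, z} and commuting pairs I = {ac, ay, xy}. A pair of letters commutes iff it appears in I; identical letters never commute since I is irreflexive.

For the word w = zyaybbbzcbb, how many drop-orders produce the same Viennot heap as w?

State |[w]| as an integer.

3

0(z) covers ∅
1(y) covers 0:z
2(a) covers 0:z
3(y) covers 1:y
4(b) covers 2:a, 3:y
5(b) covers 4:b
6(b) covers 5:b
7(z) covers 6:b
8(c) covers 7:z
9(b) covers 8:c
10(b) covers 9:b
floor of heap: 0:z
completions by unplaced set U, small U first (add the entries for U minus each lowest piece of U):
  |U|=1: {10}:1
  |U|=2: {9,10}:1
  |U|=3: {8,9,10}:1
  |U|=4: {7,8,9,10}:1
  |U|=5: {6,7,8,9,10}:1
  |U|=6: {5,6,7,8,9,10}:1
  |U|=7: {4,5,6,7,8,9,10}:1
  |U|=8: {2,4,5,6,7,8,9,10}:1  {3,4,5,6,7,8,9,10}:1
  |U|=9: {1,3,4,5,6,7,8,9,10}:1  {2,3,4,5,6,7,8,9,10}:2
  start at 0(z): 3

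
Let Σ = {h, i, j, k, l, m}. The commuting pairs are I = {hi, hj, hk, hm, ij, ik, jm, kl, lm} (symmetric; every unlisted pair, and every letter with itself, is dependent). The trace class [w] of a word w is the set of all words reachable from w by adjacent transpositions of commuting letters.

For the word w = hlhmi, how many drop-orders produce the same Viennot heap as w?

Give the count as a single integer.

7

0(h) covers ∅
1(l) covers 0:h
2(h) covers 1:l
3(m) covers ∅
4(i) covers 1:l, 3:m
floor of heap: 0:h, 3:m
completions by unplaced set U, small U first (add the entries for U minus each lowest piece of U):
  |U|=1: {2}:1  {4}:1
  |U|=2: {2,4}:2  {3,4}:1
  |U|=3: {1,2,4}:2  {2,3,4}:3
  start at 0(h): 5
  start at 3(m): 2
sum over floor = 7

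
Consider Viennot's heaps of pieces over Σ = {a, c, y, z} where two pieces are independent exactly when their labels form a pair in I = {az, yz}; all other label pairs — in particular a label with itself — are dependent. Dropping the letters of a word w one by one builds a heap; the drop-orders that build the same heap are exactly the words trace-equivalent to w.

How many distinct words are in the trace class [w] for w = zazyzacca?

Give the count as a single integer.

20

#0=z has no predecessor
#1=a has no predecessor
#2=z depends on [0:z]
#3=y depends on [1:a]
#4=z depends on [2:z]
#5=a depends on [3:y]
#6=c depends on [4:z, 5:a]
#7=c depends on [6:c]
#8=a depends on [7:c]
sources: [0:z, 1:a]
N(rest) = Σ N(rest − s) over sources s of rest; N(one piece) = 1:
  size 1 → [8]=1
  size 2 → [7,8]=1
  size 3 → [6,7,8]=1
  size 4 → [4,6,7,8]=1  [5,6,7,8]=1
  size 5 → [2,4,6,7,8]=1  [3,5,6,7,8]=1  [4,5,6,7,8]=2
  size 6 → [0,2,4,6,7,8]=1  [1,3,5,6,7,8]=1  [2,4,5,6,7,8]=3  [3,4,5,6,7,8]=3
  size 7 → [0,2,4,5,6,7,8]=4  [1,3,4,5,6,7,8]=4  [2,3,4,5,6,7,8]=6
  first=0(z) contributes 10
  first=1(a) contributes 10
|[w]| = 20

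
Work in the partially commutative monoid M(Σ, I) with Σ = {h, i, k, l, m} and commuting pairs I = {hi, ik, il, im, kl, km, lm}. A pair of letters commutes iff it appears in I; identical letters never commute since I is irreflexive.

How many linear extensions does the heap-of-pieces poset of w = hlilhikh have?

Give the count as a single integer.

28

0(h) covers ∅
1(l) covers 0:h
2(i) covers ∅
3(l) covers 1:l
4(h) covers 3:l
5(i) covers 2:i
6(k) covers 4:h
7(h) covers 6:k
floor of heap: 0:h, 2:i
completions by unplaced set U, small U first (add the entries for U minus each lowest piece of U):
  |U|=1: {5}:1  {7}:1
  |U|=2: {2,5}:1  {5,7}:2  {6,7}:1
  |U|=3: {2,5,7}:3  {4,6,7}:1  {5,6,7}:3
  |U|=4: {2,5,6,7}:6  {3,4,6,7}:1  {4,5,6,7}:4
  |U|=5: {1,3,4,6,7}:1  {2,4,5,6,7}:10  {3,4,5,6,7}:5
  |U|=6: {0,1,3,4,6,7}:1  {1,3,4,5,6,7}:6  {2,3,4,5,6,7}:15
  start at 0(h): 21
  start at 2(i): 7
sum over floor = 28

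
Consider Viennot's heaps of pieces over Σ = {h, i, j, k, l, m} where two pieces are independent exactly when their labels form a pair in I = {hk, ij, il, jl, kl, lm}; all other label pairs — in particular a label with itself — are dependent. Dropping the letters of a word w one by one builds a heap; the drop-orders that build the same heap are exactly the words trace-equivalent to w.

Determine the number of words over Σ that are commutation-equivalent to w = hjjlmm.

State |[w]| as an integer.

5

piece 0:h — minimal
piece 1:j rests on {0:h}
piece 2:j rests on {1:j}
piece 3:l rests on {0:h}
piece 4:m rests on {2:j}
piece 5:m rests on {4:m}
minimal pieces: {0:h}
ways to finish when only these pieces remain (= sum over removing one remaining piece with nothing left below it):
  1 left: {3}→1  {5}→1
  2 left: {3,5}→2  {4,5}→1
  3 left: {2,4,5}→1  {3,4,5}→3
  4 left: {1,2,4,5}→1  {2,3,4,5}→4
  placing 0:h first → 5 extensions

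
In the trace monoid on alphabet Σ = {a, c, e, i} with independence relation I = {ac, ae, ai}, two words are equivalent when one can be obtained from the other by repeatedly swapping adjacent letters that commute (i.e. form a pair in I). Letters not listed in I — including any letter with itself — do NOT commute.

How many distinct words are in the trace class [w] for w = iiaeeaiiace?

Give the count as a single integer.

165

#0=i has no predecessor
#1=i depends on [0:i]
#2=a has no predecessor
#3=e depends on [1:i]
#4=e depends on [3:e]
#5=a depends on [2:a]
#6=i depends on [4:e]
#7=i depends on [6:i]
#8=a depends on [5:a]
#9=c depends on [7:i]
#10=e depends on [9:c]
sources: [0:i, 2:a]
N(rest) = Σ N(rest − s) over sources s of rest; N(one piece) = 1:
  size 1 → [8]=1  [10]=1
  size 2 → [5,8]=1  [8,10]=2  [9,10]=1
  size 3 → [2,5,8]=1  [5,8,10]=3  [7,9,10]=1  [8,9,10]=3
  size 4 → [2,5,8,10]=4  [5,8,9,10]=6  [6,7,9,10]=1  [7,8,9,10]=4
  size 5 → [2,5,8,9,10]=10  [4,6,7,9,10]=1  [5,7,8,9,10]=10  [6,7,8,9,10]=5
  size 6 → [2,5,7,8,9,10]=20  [3,4,6,7,9,10]=1  [4,6,7,8,9,10]=6  [5,6,7,8,9,10]=15
  size 7 → [1,3,4,6,7,9,10]=1  [2,5,6,7,8,9,10]=35  [3,4,6,7,8,9,10]=7  [4,5,6,7,8,9,10]=21
  size 8 → [0,1,3,4,6,7,9,10]=1  [1,3,4,6,7,8,9,10]=8  [2,4,5,6,7,8,9,10]=56  [3,4,5,6,7,8,9,10]=28
  size 9 → [0,1,3,4,6,7,8,9,10]=9  [1,3,4,5,6,7,8,9,10]=36  [2,3,4,5,6,7,8,9,10]=84
  first=0(i) contributes 120
  first=2(a) contributes 45
|[w]| = 165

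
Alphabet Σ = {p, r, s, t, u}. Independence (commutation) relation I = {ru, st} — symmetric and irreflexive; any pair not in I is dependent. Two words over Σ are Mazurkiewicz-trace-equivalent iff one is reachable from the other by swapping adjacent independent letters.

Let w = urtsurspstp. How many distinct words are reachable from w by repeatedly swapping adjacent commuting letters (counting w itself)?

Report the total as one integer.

16

#0=u has no predecessor
#1=r has no predecessor
#2=t depends on [0:u, 1:r]
#3=s depends on [0:u, 1:r]
#4=u depends on [2:t, 3:s]
#5=r depends on [2:t, 3:s]
#6=s depends on [4:u, 5:r]
#7=p depends on [6:s]
#8=s depends on [7:p]
#9=t depends on [7:p]
#10=p depends on [8:s, 9:t]
sources: [0:u, 1:r]
N(rest) = Σ N(rest − s) over sources s of rest; N(one piece) = 1:
  size 1 → [10]=1
  size 2 → [8,10]=1  [9,10]=1
  size 3 → [8,9,10]=2
  size 4 → [7,8,9,10]=2
  size 5 → [6,7,8,9,10]=2
  size 6 → [4,6,7,8,9,10]=2  [5,6,7,8,9,10]=2
  size 7 → [4,5,6,7,8,9,10]=4
  size 8 → [2,4,5,6,7,8,9,10]=4  [3,4,5,6,7,8,9,10]=4
  size 9 → [2,3,4,5,6,7,8,9,10]=8
  first=0(u) contributes 8
  first=1(r) contributes 8
|[w]| = 16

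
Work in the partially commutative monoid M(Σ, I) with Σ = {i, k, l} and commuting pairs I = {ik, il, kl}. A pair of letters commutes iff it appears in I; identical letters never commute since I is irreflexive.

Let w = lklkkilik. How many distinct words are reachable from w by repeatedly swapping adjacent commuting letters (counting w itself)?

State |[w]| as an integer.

#0=l has no predecessor
#1=k has no predecessor
#2=l depends on [0:l]
#3=k depends on [1:k]
#4=k depends on [3:k]
#5=i has no predecessor
#6=l depends on [2:l]
#7=i depends on [5:i]
#8=k depends on [4:k]
sources: [0:l, 1:k, 5:i]
N(rest) = Σ N(rest − s) over sources s of rest; N(one piece) = 1:
  size 1 → [6]=1  [7]=1  [8]=1
  size 2 → [2,6]=1  [4,8]=1  [5,7]=1  [6,7]=2  [6,8]=2  [7,8]=2
  size 3 → [0,2,6]=1  [2,6,7]=3  [2,6,8]=3  [3,4,8]=1  [4,6,8]=3  [4,7,8]=3  [5,6,7]=3  [5,7,8]=3  [6,7,8]=6
  size 4 → [0,2,6,7]=4  [0,2,6,8]=4  [1,3,4,8]=1  [2,4,6,8]=6  [2,5,6,7]=6  [2,6,7,8]=12  [3,4,6,8]=4  [3,4,7,8]=4  [4,5,7,8]=6  [4,6,7,8]=12  [5,6,7,8]=12
  size 5 → [0,2,4,6,8]=10  [0,2,5,6,7]=10  [0,2,6,7,8]=20  [1,3,4,6,8]=5  [1,3,4,7,8]=5  [2,3,4,6,8]=10  [2,4,6,7,8]=30  [2,5,6,7,8]=30  [3,4,5,7,8]=10  [3,4,6,7,8]=20  [4,5,6,7,8]=30
  size 6 → [0,2,3,4,6,8]=20  [0,2,4,6,7,8]=60  [0,2,5,6,7,8]=60  [1,2,3,4,6,8]=15  [1,3,4,5,7,8]=15  [1,3,4,6,7,8]=30  [2,3,4,6,7,8]=60  [2,4,5,6,7,8]=90  [3,4,5,6,7,8]=60
  size 7 → [0,1,2,3,4,6,8]=35  [0,2,3,4,6,7,8]=140  [0,2,4,5,6,7,8]=210  [1,2,3,4,6,7,8]=105  [1,3,4,5,6,7,8]=105  [2,3,4,5,6,7,8]=210
  first=0(l) contributes 420
  first=1(k) contributes 560
  first=5(i) contributes 280
|[w]| = 1260

1260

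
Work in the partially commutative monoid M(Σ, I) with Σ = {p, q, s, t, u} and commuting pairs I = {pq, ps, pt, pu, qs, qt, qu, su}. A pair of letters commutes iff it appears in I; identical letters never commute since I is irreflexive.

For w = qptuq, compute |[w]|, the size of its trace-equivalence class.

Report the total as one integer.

piece 0:q — minimal
piece 1:p — minimal
piece 2:t — minimal
piece 3:u rests on {2:t}
piece 4:q rests on {0:q}
minimal pieces: {0:q, 1:p, 2:t}
ways to finish when only these pieces remain (= sum over removing one remaining piece with nothing left below it):
  1 left: {1}→1  {3}→1  {4}→1
  2 left: {0,4}→1  {1,3}→2  {1,4}→2  {2,3}→1  {3,4}→2
  3 left: {0,1,4}→3  {0,3,4}→3  {1,2,3}→3  {1,3,4}→6  {2,3,4}→3
  placing 0:q first → 12 extensions
  placing 1:p first → 6 extensions
  placing 2:t first → 12 extensions
total linear extensions = 30

30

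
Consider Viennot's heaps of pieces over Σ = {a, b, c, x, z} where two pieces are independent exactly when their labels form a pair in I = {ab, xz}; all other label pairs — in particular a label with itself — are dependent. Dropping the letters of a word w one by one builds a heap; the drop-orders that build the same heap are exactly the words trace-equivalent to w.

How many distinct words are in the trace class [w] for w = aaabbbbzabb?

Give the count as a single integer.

#0=a has no predecessor
#1=a depends on [0:a]
#2=a depends on [1:a]
#3=b has no predecessor
#4=b depends on [3:b]
#5=b depends on [4:b]
#6=b depends on [5:b]
#7=z depends on [2:a, 6:b]
#8=a depends on [7:z]
#9=b depends on [7:z]
#10=b depends on [9:b]
sources: [0:a, 3:b]
N(rest) = Σ N(rest − s) over sources s of rest; N(one piece) = 1:
  size 1 → [8]=1  [10]=1
  size 2 → [8,10]=2  [9,10]=1
  size 3 → [8,9,10]=3
  size 4 → [7,8,9,10]=3
  size 5 → [2,7,8,9,10]=3  [6,7,8,9,10]=3
  size 6 → [1,2,7,8,9,10]=3  [2,6,7,8,9,10]=6  [5,6,7,8,9,10]=3
  size 7 → [0,1,2,7,8,9,10]=3  [1,2,6,7,8,9,10]=9  [2,5,6,7,8,9,10]=9  [4,5,6,7,8,9,10]=3
  size 8 → [0,1,2,6,7,8,9,10]=12  [1,2,5,6,7,8,9,10]=18  [2,4,5,6,7,8,9,10]=12  [3,4,5,6,7,8,9,10]=3
  size 9 → [0,1,2,5,6,7,8,9,10]=30  [1,2,4,5,6,7,8,9,10]=30  [2,3,4,5,6,7,8,9,10]=15
  first=0(a) contributes 45
  first=3(b) contributes 60
|[w]| = 105

105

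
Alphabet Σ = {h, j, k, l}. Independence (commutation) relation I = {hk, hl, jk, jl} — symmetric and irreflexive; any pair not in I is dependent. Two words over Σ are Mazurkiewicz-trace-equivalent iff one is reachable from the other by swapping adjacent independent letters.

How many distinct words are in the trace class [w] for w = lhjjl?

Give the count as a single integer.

drop 0:l onto floor
drop 1:h onto floor
drop 2:j onto {1:h}
drop 3:j onto {2:j}
drop 4:l onto {0:l}
ground layer = {0:l, 1:h}
drop-orders for the pieces not yet dropped (sum over which currently-grounded one goes next):
  1 to go: {3} 1  {4} 1
  2 to go: {0,4} 1  {2,3} 1  {3,4} 2
  3 to go: {0,3,4} 3  {1,2,3} 1  {2,3,4} 3
  if 0:l drops first: 4 orders
  if 1:h drops first: 6 orders
heap linearizations: 10

10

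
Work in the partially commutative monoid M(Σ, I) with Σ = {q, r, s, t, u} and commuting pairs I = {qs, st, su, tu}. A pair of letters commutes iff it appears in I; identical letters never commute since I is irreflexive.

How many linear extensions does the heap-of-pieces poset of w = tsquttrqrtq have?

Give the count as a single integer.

18

0(t) covers ∅
1(s) covers ∅
2(q) covers 0:t
3(u) covers 2:q
4(t) covers 2:q
5(t) covers 4:t
6(r) covers 1:s, 3:u, 5:t
7(q) covers 6:r
8(r) covers 7:q
9(t) covers 8:r
10(q) covers 9:t
floor of heap: 0:t, 1:s
completions by unplaced set U, small U first (add the entries for U minus each lowest piece of U):
  |U|=1: {10}:1
  |U|=2: {9,10}:1
  |U|=3: {8,9,10}:1
  |U|=4: {7,8,9,10}:1
  |U|=5: {6,7,8,9,10}:1
  |U|=6: {1,6,7,8,9,10}:1  {3,6,7,8,9,10}:1  {5,6,7,8,9,10}:1
  |U|=7: {1,3,6,7,8,9,10}:2  {1,5,6,7,8,9,10}:2  {3,5,6,7,8,9,10}:2  {4,5,6,7,8,9,10}:1
  |U|=8: {1,3,5,6,7,8,9,10}:6  {1,4,5,6,7,8,9,10}:3  {3,4,5,6,7,8,9,10}:3
  |U|=9: {1,3,4,5,6,7,8,9,10}:12  {2,3,4,5,6,7,8,9,10}:3
  start at 0(t): 15
  start at 1(s): 3
sum over floor = 18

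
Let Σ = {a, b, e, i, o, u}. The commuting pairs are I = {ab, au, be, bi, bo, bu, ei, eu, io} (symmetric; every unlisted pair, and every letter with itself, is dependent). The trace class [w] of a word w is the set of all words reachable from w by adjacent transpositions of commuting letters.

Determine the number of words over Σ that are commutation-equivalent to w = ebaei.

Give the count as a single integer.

0(e) covers ∅
1(b) covers ∅
2(a) covers 0:e
3(e) covers 2:a
4(i) covers 2:a
floor of heap: 0:e, 1:b
completions by unplaced set U, small U first (add the entries for U minus each lowest piece of U):
  |U|=1: {1}:1  {3}:1  {4}:1
  |U|=2: {1,3}:2  {1,4}:2  {3,4}:2
  |U|=3: {1,3,4}:6  {2,3,4}:2
  start at 0(e): 8
  start at 1(b): 2
sum over floor = 10

10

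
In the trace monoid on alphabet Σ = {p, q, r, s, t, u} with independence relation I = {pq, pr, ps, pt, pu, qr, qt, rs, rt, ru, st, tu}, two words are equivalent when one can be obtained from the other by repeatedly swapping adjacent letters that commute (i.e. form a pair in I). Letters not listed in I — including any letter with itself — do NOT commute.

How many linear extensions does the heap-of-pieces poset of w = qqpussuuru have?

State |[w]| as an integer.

drop 0:q onto floor
drop 1:q onto {0:q}
drop 2:p onto floor
drop 3:u onto {1:q}
drop 4:s onto {3:u}
drop 5:s onto {4:s}
drop 6:u onto {5:s}
drop 7:u onto {6:u}
drop 8:r onto floor
drop 9:u onto {7:u}
ground layer = {0:q, 2:p, 8:r}
drop-orders for the pieces not yet dropped (sum over which currently-grounded one goes next):
  1 to go: {2} 1  {8} 1  {9} 1
  2 to go: {2,8} 2  {2,9} 2  {7,9} 1  {8,9} 2
  3 to go: {2,7,9} 3  {2,8,9} 6  {6,7,9} 1  {7,8,9} 3
  4 to go: {2,6,7,9} 4  {2,7,8,9} 12  {5,6,7,9} 1  {6,7,8,9} 4
  5 to go: {2,5,6,7,9} 5  {2,6,7,8,9} 20  {4,5,6,7,9} 1  {5,6,7,8,9} 5
  6 to go: {2,4,5,6,7,9} 6  {2,5,6,7,8,9} 30  {3,4,5,6,7,9} 1  {4,5,6,7,8,9} 6
  7 to go: {1,3,4,5,6,7,9} 1  {2,3,4,5,6,7,9} 7  {2,4,5,6,7,8,9} 42  {3,4,5,6,7,8,9} 7
  8 to go: {0,1,3,4,5,6,7,9} 1  {1,2,3,4,5,6,7,9} 8  {1,3,4,5,6,7,8,9} 8  {2,3,4,5,6,7,8,9} 56
  if 0:q drops first: 72 orders
  if 2:p drops first: 9 orders
  if 8:r drops first: 9 orders
heap linearizations: 90

90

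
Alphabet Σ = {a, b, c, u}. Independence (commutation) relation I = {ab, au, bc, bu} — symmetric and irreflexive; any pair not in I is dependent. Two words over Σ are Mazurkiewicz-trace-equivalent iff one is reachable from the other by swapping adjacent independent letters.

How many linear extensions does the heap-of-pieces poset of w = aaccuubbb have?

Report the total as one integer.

84

drop 0:a onto floor
drop 1:a onto {0:a}
drop 2:c onto {1:a}
drop 3:c onto {2:c}
drop 4:u onto {3:c}
drop 5:u onto {4:u}
drop 6:b onto floor
drop 7:b onto {6:b}
drop 8:b onto {7:b}
ground layer = {0:a, 6:b}
drop-orders for the pieces not yet dropped (sum over which currently-grounded one goes next):
  1 to go: {5} 1  {8} 1
  2 to go: {4,5} 1  {5,8} 2  {7,8} 1
  3 to go: {3,4,5} 1  {4,5,8} 3  {5,7,8} 3  {6,7,8} 1
  4 to go: {2,3,4,5} 1  {3,4,5,8} 4  {4,5,7,8} 6  {5,6,7,8} 4
  5 to go: {1,2,3,4,5} 1  {2,3,4,5,8} 5  {3,4,5,7,8} 10  {4,5,6,7,8} 10
  6 to go: {0,1,2,3,4,5} 1  {1,2,3,4,5,8} 6  {2,3,4,5,7,8} 15  {3,4,5,6,7,8} 20
  7 to go: {0,1,2,3,4,5,8} 7  {1,2,3,4,5,7,8} 21  {2,3,4,5,6,7,8} 35
  if 0:a drops first: 56 orders
  if 6:b drops first: 28 orders
heap linearizations: 84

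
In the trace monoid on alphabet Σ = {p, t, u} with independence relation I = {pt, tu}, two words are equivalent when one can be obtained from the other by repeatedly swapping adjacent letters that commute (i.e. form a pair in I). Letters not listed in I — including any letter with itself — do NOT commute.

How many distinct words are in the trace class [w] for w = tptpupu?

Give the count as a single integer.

21

drop 0:t onto floor
drop 1:p onto floor
drop 2:t onto {0:t}
drop 3:p onto {1:p}
drop 4:u onto {3:p}
drop 5:p onto {4:u}
drop 6:u onto {5:p}
ground layer = {0:t, 1:p}
drop-orders for the pieces not yet dropped (sum over which currently-grounded one goes next):
  1 to go: {2} 1  {6} 1
  2 to go: {0,2} 1  {2,6} 2  {5,6} 1
  3 to go: {0,2,6} 3  {2,5,6} 3  {4,5,6} 1
  4 to go: {0,2,5,6} 6  {2,4,5,6} 4  {3,4,5,6} 1
  5 to go: {0,2,4,5,6} 10  {1,3,4,5,6} 1  {2,3,4,5,6} 5
  if 0:t drops first: 6 orders
  if 1:p drops first: 15 orders
heap linearizations: 21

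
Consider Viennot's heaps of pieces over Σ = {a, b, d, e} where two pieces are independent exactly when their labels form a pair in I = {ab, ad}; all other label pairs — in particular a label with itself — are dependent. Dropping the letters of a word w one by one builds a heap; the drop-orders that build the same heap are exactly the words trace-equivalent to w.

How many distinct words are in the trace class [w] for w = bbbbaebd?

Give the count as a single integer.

5

drop 0:b onto floor
drop 1:b onto {0:b}
drop 2:b onto {1:b}
drop 3:b onto {2:b}
drop 4:a onto floor
drop 5:e onto {3:b, 4:a}
drop 6:b onto {5:e}
drop 7:d onto {6:b}
ground layer = {0:b, 4:a}
drop-orders for the pieces not yet dropped (sum over which currently-grounded one goes next):
  1 to go: {7} 1
  2 to go: {6,7} 1
  3 to go: {5,6,7} 1
  4 to go: {3,5,6,7} 1  {4,5,6,7} 1
  5 to go: {2,3,5,6,7} 1  {3,4,5,6,7} 2
  6 to go: {1,2,3,5,6,7} 1  {2,3,4,5,6,7} 3
  if 0:b drops first: 4 orders
  if 4:a drops first: 1 orders
heap linearizations: 5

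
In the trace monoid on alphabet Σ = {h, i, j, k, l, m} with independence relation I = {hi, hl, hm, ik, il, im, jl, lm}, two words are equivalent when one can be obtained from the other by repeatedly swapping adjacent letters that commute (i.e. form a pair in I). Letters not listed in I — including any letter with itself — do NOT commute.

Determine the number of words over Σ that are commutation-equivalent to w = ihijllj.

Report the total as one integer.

drop 0:i onto floor
drop 1:h onto floor
drop 2:i onto {0:i}
drop 3:j onto {1:h, 2:i}
drop 4:l onto floor
drop 5:l onto {4:l}
drop 6:j onto {3:j}
ground layer = {0:i, 1:h, 4:l}
drop-orders for the pieces not yet dropped (sum over which currently-grounded one goes next):
  1 to go: {5} 1  {6} 1
  2 to go: {3,6} 1  {4,5} 1  {5,6} 2
  3 to go: {1,3,6} 1  {2,3,6} 1  {3,5,6} 3  {4,5,6} 3
  4 to go: {0,2,3,6} 1  {1,2,3,6} 2  {1,3,5,6} 4  {2,3,5,6} 4  {3,4,5,6} 6
  5 to go: {0,1,2,3,6} 3  {0,2,3,5,6} 5  {1,2,3,5,6} 10  {1,3,4,5,6} 10  {2,3,4,5,6} 10
  if 0:i drops first: 30 orders
  if 1:h drops first: 15 orders
  if 4:l drops first: 18 orders
heap linearizations: 63

63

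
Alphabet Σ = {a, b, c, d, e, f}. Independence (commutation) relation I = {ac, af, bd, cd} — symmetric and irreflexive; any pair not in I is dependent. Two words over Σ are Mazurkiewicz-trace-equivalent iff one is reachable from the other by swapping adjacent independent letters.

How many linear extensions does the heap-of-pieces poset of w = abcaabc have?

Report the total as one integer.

piece 0:a — minimal
piece 1:b rests on {0:a}
piece 2:c rests on {1:b}
piece 3:a rests on {1:b}
piece 4:a rests on {3:a}
piece 5:b rests on {2:c, 4:a}
piece 6:c rests on {5:b}
minimal pieces: {0:a}
ways to finish when only these pieces remain (= sum over removing one remaining piece with nothing left below it):
  1 left: {6}→1
  2 left: {5,6}→1
  3 left: {2,5,6}→1  {4,5,6}→1
  4 left: {2,4,5,6}→2  {3,4,5,6}→1
  5 left: {2,3,4,5,6}→3
  placing 0:a first → 3 extensions

3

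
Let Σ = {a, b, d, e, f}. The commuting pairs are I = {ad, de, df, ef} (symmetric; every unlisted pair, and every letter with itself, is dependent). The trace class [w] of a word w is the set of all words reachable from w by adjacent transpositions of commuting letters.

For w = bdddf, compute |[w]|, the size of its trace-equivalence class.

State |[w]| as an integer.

#0=b has no predecessor
#1=d depends on [0:b]
#2=d depends on [1:d]
#3=d depends on [2:d]
#4=f depends on [0:b]
sources: [0:b]
N(rest) = Σ N(rest − s) over sources s of rest; N(one piece) = 1:
  size 1 → [3]=1  [4]=1
  size 2 → [2,3]=1  [3,4]=2
  size 3 → [1,2,3]=1  [2,3,4]=3
  first=0(b) contributes 4

4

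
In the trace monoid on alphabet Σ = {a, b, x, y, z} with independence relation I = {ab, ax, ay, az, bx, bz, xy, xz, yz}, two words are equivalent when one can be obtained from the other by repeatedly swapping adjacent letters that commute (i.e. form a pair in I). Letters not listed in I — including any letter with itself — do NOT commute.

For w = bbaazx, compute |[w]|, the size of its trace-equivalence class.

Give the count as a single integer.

0(b) covers ∅
1(b) covers 0:b
2(a) covers ∅
3(a) covers 2:a
4(z) covers ∅
5(x) covers ∅
floor of heap: 0:b, 2:a, 4:z, 5:x
completions by unplaced set U, small U first (add the entries for U minus each lowest piece of U):
  |U|=1: {1}:1  {3}:1  {4}:1  {5}:1
  |U|=2: {0,1}:1  {1,3}:2  {1,4}:2  {1,5}:2  {2,3}:1  {3,4}:2  {3,5}:2  {4,5}:2
  |U|=3: {0,1,3}:3  {0,1,4}:3  {0,1,5}:3  {1,2,3}:3  {1,3,4}:6  {1,3,5}:6  {1,4,5}:6  {2,3,4}:3  {2,3,5}:3  {3,4,5}:6
  |U|=4: {0,1,2,3}:6  {0,1,3,4}:12  {0,1,3,5}:12  {0,1,4,5}:12  {1,2,3,4}:12  {1,2,3,5}:12  {1,3,4,5}:24  {2,3,4,5}:12
  start at 0(b): 60
  start at 2(a): 60
  start at 4(z): 30
  start at 5(x): 30
sum over floor = 180

180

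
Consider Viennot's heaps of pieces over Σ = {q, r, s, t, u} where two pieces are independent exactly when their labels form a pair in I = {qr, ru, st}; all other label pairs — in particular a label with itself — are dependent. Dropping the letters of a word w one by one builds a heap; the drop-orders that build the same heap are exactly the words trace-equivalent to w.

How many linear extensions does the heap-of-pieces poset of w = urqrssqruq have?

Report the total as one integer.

24

0(u) covers ∅
1(r) covers ∅
2(q) covers 0:u
3(r) covers 1:r
4(s) covers 2:q, 3:r
5(s) covers 4:s
6(q) covers 5:s
7(r) covers 5:s
8(u) covers 6:q
9(q) covers 8:u
floor of heap: 0:u, 1:r
completions by unplaced set U, small U first (add the entries for U minus each lowest piece of U):
  |U|=1: {7}:1  {9}:1
  |U|=2: {7,9}:2  {8,9}:1
  |U|=3: {6,8,9}:1  {7,8,9}:3
  |U|=4: {6,7,8,9}:4
  |U|=5: {5,6,7,8,9}:4
  |U|=6: {4,5,6,7,8,9}:4
  |U|=7: {2,4,5,6,7,8,9}:4  {3,4,5,6,7,8,9}:4
  |U|=8: {0,2,4,5,6,7,8,9}:4  {1,3,4,5,6,7,8,9}:4  {2,3,4,5,6,7,8,9}:8
  start at 0(u): 12
  start at 1(r): 12
sum over floor = 24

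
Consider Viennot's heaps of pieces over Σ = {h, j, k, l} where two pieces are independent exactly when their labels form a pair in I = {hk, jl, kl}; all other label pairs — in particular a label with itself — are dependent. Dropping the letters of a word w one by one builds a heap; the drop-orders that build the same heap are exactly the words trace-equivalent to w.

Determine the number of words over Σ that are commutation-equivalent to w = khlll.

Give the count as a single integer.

5

0(k) covers ∅
1(h) covers ∅
2(l) covers 1:h
3(l) covers 2:l
4(l) covers 3:l
floor of heap: 0:k, 1:h
completions by unplaced set U, small U first (add the entries for U minus each lowest piece of U):
  |U|=1: {0}:1  {4}:1
  |U|=2: {0,4}:2  {3,4}:1
  |U|=3: {0,3,4}:3  {2,3,4}:1
  start at 0(k): 1
  start at 1(h): 4
sum over floor = 5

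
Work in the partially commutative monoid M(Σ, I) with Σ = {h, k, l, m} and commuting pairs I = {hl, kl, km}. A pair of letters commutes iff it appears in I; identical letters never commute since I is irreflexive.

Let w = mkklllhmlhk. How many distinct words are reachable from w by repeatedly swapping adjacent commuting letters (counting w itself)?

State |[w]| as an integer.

0(m) covers ∅
1(k) covers ∅
2(k) covers 1:k
3(l) covers 0:m
4(l) covers 3:l
5(l) covers 4:l
6(h) covers 0:m, 2:k
7(m) covers 5:l, 6:h
8(l) covers 7:m
9(h) covers 7:m
10(k) covers 9:h
floor of heap: 0:m, 1:k
completions by unplaced set U, small U first (add the entries for U minus each lowest piece of U):
  |U|=1: {8}:1  {10}:1
  |U|=2: {8,10}:2  {9,10}:1
  |U|=3: {8,9,10}:3
  |U|=4: {7,8,9,10}:3
  |U|=5: {5,7,8,9,10}:3  {6,7,8,9,10}:3
  |U|=6: {2,6,7,8,9,10}:3  {4,5,7,8,9,10}:3  {5,6,7,8,9,10}:6
  |U|=7: {1,2,6,7,8,9,10}:3  {2,5,6,7,8,9,10}:9  {3,4,5,7,8,9,10}:3  {4,5,6,7,8,9,10}:9
  |U|=8: {1,2,5,6,7,8,9,10}:12  {2,4,5,6,7,8,9,10}:18  {3,4,5,6,7,8,9,10}:12
  |U|=9: {0,3,4,5,6,7,8,9,10}:12  {1,2,4,5,6,7,8,9,10}:30  {2,3,4,5,6,7,8,9,10}:30
  start at 0(m): 60
  start at 1(k): 42
sum over floor = 102

102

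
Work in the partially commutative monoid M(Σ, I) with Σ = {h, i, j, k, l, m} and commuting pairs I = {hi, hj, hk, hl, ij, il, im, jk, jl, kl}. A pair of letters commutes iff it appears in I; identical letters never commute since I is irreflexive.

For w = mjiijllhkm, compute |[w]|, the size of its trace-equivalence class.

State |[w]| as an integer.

0(m) covers ∅
1(j) covers 0:m
2(i) covers ∅
3(i) covers 2:i
4(j) covers 1:j
5(l) covers 0:m
6(l) covers 5:l
7(h) covers 0:m
8(k) covers 0:m, 3:i
9(m) covers 4:j, 6:l, 7:h, 8:k
floor of heap: 0:m, 2:i
completions by unplaced set U, small U first (add the entries for U minus each lowest piece of U):
  |U|=1: {9}:1
  |U|=2: {4,9}:1  {6,9}:1  {7,9}:1  {8,9}:1
  |U|=3: {1,4,9}:1  {3,8,9}:1  {4,6,9}:2  {4,7,9}:2  {4,8,9}:2  {5,6,9}:1  {6,7,9}:2  {6,8,9}:2  {7,8,9}:2
  |U|=4: {1,4,6,9}:3  {1,4,7,9}:3  {1,4,8,9}:3  {2,3,8,9}:1  {3,4,8,9}:3  {3,6,8,9}:3  {3,7,8,9}:3  {4,5,6,9}:3  {4,6,7,9}:6  {4,6,8,9}:6  {4,7,8,9}:6  {5,6,7,9}:3  {5,6,8,9}:3  {6,7,8,9}:6
  |U|=5: {1,3,4,8,9}:6  {1,4,5,6,9}:6  {1,4,6,7,9}:12  {1,4,6,8,9}:12  {1,4,7,8,9}:12  {2,3,4,8,9}:4  {2,3,6,8,9}:4  {2,3,7,8,9}:4  {3,4,6,8,9}:12  {3,4,7,8,9}:12  {3,5,6,8,9}:6  {3,6,7,8,9}:12  {4,5,6,7,9}:12  {4,5,6,8,9}:12  {4,6,7,8,9}:24  {5,6,7,8,9}:12
  |U|=6: {1,2,3,4,8,9}:10  {1,3,4,6,8,9}:30  {1,3,4,7,8,9}:30  {1,4,5,6,7,9}:30  {1,4,5,6,8,9}:30  {1,4,6,7,8,9}:60  {2,3,4,6,8,9}:20  {2,3,4,7,8,9}:20  {2,3,5,6,8,9}:10  {2,3,6,7,8,9}:20  {3,4,5,6,8,9}:30  {3,4,6,7,8,9}:60  {3,5,6,7,8,9}:30  {4,5,6,7,8,9}:60
  |U|=7: {1,2,3,4,6,8,9}:60  {1,2,3,4,7,8,9}:60  {1,3,4,5,6,8,9}:90  {1,3,4,6,7,8,9}:180  {1,4,5,6,7,8,9}:180  {2,3,4,5,6,8,9}:60  {2,3,4,6,7,8,9}:120  {2,3,5,6,7,8,9}:60  {3,4,5,6,7,8,9}:180
  |U|=8: {0,1,4,5,6,7,8,9}:180  {1,2,3,4,5,6,8,9}:210  {1,2,3,4,6,7,8,9}:420  {1,3,4,5,6,7,8,9}:630  {2,3,4,5,6,7,8,9}:420
  start at 0(m): 1680
  start at 2(i): 810
sum over floor = 2490

2490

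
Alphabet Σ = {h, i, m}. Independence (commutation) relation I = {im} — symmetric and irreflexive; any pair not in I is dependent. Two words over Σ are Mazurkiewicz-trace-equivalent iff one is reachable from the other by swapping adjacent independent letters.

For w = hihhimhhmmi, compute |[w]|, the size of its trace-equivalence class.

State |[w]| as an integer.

6

drop 0:h onto floor
drop 1:i onto {0:h}
drop 2:h onto {1:i}
drop 3:h onto {2:h}
drop 4:i onto {3:h}
drop 5:m onto {3:h}
drop 6:h onto {4:i, 5:m}
drop 7:h onto {6:h}
drop 8:m onto {7:h}
drop 9:m onto {8:m}
drop 10:i onto {7:h}
ground layer = {0:h}
drop-orders for the pieces not yet dropped (sum over which currently-grounded one goes next):
  1 to go: {9} 1  {10} 1
  2 to go: {8,9} 1  {9,10} 2
  3 to go: {8,9,10} 3
  4 to go: {7,8,9,10} 3
  5 to go: {6,7,8,9,10} 3
  6 to go: {4,6,7,8,9,10} 3  {5,6,7,8,9,10} 3
  7 to go: {4,5,6,7,8,9,10} 6
  8 to go: {3,4,5,6,7,8,9,10} 6
  9 to go: {2,3,4,5,6,7,8,9,10} 6
  if 0:h drops first: 6 orders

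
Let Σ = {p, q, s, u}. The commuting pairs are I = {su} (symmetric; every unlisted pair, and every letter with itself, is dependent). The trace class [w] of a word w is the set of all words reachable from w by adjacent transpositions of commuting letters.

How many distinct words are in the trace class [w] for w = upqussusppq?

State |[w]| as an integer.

10

0(u) covers ∅
1(p) covers 0:u
2(q) covers 1:p
3(u) covers 2:q
4(s) covers 2:q
5(s) covers 4:s
6(u) covers 3:u
7(s) covers 5:s
8(p) covers 6:u, 7:s
9(p) covers 8:p
10(q) covers 9:p
floor of heap: 0:u
completions by unplaced set U, small U first (add the entries for U minus each lowest piece of U):
  |U|=1: {10}:1
  |U|=2: {9,10}:1
  |U|=3: {8,9,10}:1
  |U|=4: {6,8,9,10}:1  {7,8,9,10}:1
  |U|=5: {3,6,8,9,10}:1  {5,7,8,9,10}:1  {6,7,8,9,10}:2
  |U|=6: {3,6,7,8,9,10}:3  {4,5,7,8,9,10}:1  {5,6,7,8,9,10}:3
  |U|=7: {3,5,6,7,8,9,10}:6  {4,5,6,7,8,9,10}:4
  |U|=8: {3,4,5,6,7,8,9,10}:10
  |U|=9: {2,3,4,5,6,7,8,9,10}:10
  start at 0(u): 10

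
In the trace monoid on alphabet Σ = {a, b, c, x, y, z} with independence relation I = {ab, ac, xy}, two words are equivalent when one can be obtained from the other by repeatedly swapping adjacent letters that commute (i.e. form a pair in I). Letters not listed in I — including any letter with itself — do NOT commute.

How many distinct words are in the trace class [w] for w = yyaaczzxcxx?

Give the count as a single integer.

#0=y has no predecessor
#1=y depends on [0:y]
#2=a depends on [1:y]
#3=a depends on [2:a]
#4=c depends on [1:y]
#5=z depends on [3:a, 4:c]
#6=z depends on [5:z]
#7=x depends on [6:z]
#8=c depends on [7:x]
#9=x depends on [8:c]
#10=x depends on [9:x]
sources: [0:y]
N(rest) = Σ N(rest − s) over sources s of rest; N(one piece) = 1:
  size 1 → [10]=1
  size 2 → [9,10]=1
  size 3 → [8,9,10]=1
  size 4 → [7,8,9,10]=1
  size 5 → [6,7,8,9,10]=1
  size 6 → [5,6,7,8,9,10]=1
  size 7 → [3,5,6,7,8,9,10]=1  [4,5,6,7,8,9,10]=1
  size 8 → [2,3,5,6,7,8,9,10]=1  [3,4,5,6,7,8,9,10]=2
  size 9 → [2,3,4,5,6,7,8,9,10]=3
  first=0(y) contributes 3

3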